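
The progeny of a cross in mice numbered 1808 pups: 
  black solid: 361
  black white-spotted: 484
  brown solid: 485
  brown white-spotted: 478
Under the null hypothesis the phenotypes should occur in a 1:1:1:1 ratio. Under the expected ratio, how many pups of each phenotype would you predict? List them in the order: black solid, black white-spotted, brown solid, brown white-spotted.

The 1:1:1:1 ratio has 4 parts, so with N = 1808 the expected counts are:
  black solid: 1808 × 1/4 = 452
  black white-spotted: 1808 × 1/4 = 452
  brown solid: 1808 × 1/4 = 452
  brown white-spotted: 1808 × 1/4 = 452

452, 452, 452, 452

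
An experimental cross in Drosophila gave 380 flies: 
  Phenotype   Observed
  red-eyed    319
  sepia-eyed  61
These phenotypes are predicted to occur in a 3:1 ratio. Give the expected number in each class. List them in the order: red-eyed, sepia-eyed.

Total ratio parts = 4. Expected numbers out of 380:
  red-eyed: 380 × 3/4 = 285
  sepia-eyed: 380 × 1/4 = 95

285, 95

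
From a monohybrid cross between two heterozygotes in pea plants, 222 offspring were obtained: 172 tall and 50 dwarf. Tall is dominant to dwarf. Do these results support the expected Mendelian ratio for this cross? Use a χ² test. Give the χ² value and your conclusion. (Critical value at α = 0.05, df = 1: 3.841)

For a monohybrid cross between heterozygotes with complete dominance, the expected phenotypic ratio is 3:1.
The 3:1 ratio has 4 parts, so with N = 222 the expected counts are:
  tall: 222 × 3/4 = 166.5
  dwarf: 222 × 1/4 = 55.5
χ² = Σ (O − E)² / E
  tall: (172 − 166.5)² / 166.5 = 0.1817
  dwarf: (50 − 55.5)² / 55.5 = 0.5450
χ² = 0.1817 + 0.5450 = 0.7267 ≈ 0.727
Degrees of freedom = 2 − 1 = 1; critical value at α = 0.05 is 3.841.
Since 0.727 < 3.841, we fail to reject the null hypothesis — the data are consistent with the 3:1 ratio.

0.727; consistent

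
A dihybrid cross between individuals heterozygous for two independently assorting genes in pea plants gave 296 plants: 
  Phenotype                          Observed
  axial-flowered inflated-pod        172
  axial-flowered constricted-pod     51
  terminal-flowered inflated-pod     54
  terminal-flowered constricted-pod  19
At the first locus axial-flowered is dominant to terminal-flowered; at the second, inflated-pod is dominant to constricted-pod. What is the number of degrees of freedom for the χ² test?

A dihybrid F₂ with independent assortment and complete dominance at both loci gives a 9:3:3:1 phenotypic ratio.
A goodness-of-fit test with 4 phenotype classes has df = 4 − 1 = 3.

3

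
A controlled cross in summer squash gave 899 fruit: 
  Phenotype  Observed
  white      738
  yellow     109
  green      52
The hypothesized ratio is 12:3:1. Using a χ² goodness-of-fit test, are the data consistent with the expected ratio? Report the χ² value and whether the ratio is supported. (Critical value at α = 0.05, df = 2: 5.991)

Under the 12:3:1 hypothesis (Σ ratio = 16, N = 899):
  white: 899 × 12/16 = 674.25
  yellow: 899 × 3/16 = 168.5625
  green: 899 × 1/16 = 56.1875
χ² = Σ (O − E)² / E
  white: (738 − 674.25)² / 674.25 = 6.0275
  yellow: (109 − 168.5625)² / 168.5625 = 21.0467
  green: (52 − 56.1875)² / 56.1875 = 0.3121
χ² = 6.0275 + 21.0467 + 0.3121 = 27.3863 ≈ 27.386
Degrees of freedom = 3 − 1 = 2; critical value at α = 0.05 is 5.991.
Since 27.386 > 5.991, we reject the null hypothesis — the data do not fit the 12:3:1 ratio.

27.386; not consistent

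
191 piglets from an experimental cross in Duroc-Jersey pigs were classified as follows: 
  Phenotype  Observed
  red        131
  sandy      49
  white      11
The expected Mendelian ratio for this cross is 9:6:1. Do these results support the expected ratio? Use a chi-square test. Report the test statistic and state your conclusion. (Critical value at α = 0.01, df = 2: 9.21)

The 9:6:1 ratio has 16 parts, so with N = 191 the expected counts are:
  red: 191 × 9/16 = 107.4375
  sandy: 191 × 6/16 = 71.625
  white: 191 × 1/16 = 11.9375
χ² = Σ (O − E)² / E
  red: (131 − 107.4375)² / 107.4375 = 5.1676
  sandy: (49 − 71.625)² / 71.625 = 7.1468
  white: (11 − 11.9375)² / 11.9375 = 0.0736
χ² = 5.1676 + 7.1468 + 0.0736 = 12.388
Degrees of freedom = 3 − 1 = 2; critical value at α = 0.01 is 9.21.
Since 12.388 > 9.21, we reject the null hypothesis — the data do not fit the 9:6:1 ratio.

12.388; not consistent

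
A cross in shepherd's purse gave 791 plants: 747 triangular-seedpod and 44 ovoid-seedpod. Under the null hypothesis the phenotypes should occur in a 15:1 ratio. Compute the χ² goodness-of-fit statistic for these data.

Total ratio parts = 16. Expected numbers out of 791:
  triangular-seedpod: 791 × 15/16 = 741.5625
  ovoid-seedpod: 791 × 1/16 = 49.4375
χ² = Σ (O − E)² / E
  triangular-seedpod: (747 − 741.5625)² / 741.5625 = 0.0399
  ovoid-seedpod: (44 − 49.4375)² / 49.4375 = 0.5981
χ² = 0.0399 + 0.5981 = 0.638

0.638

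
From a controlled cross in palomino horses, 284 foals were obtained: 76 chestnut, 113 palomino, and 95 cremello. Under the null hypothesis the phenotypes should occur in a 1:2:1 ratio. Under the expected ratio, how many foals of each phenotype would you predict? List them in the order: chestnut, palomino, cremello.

71, 142, 71

Under the 1:2:1 hypothesis (Σ ratio = 4, N = 284):
  chestnut: 284 × 1/4 = 71
  palomino: 284 × 2/4 = 142
  cremello: 284 × 1/4 = 71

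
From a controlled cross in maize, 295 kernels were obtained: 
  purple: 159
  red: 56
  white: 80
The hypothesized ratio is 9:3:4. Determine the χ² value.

The 9:3:4 ratio has 16 parts, so with N = 295 the expected counts are:
  purple: 295 × 9/16 = 165.9375
  red: 295 × 3/16 = 55.3125
  white: 295 × 4/16 = 73.75
χ² = Σ (O − E)² / E
  purple: (159 − 165.9375)² / 165.9375 = 0.2900
  red: (56 − 55.3125)² / 55.3125 = 0.0085
  white: (80 − 73.75)² / 73.75 = 0.5297
χ² = 0.2900 + 0.0085 + 0.5297 = 0.8282 ≈ 0.828

0.828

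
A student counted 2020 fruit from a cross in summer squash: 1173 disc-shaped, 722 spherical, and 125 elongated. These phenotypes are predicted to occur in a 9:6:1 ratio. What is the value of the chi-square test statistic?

2.865

The 9:6:1 ratio has 16 parts, so with N = 2020 the expected counts are:
  disc-shaped: 2020 × 9/16 = 1136.25
  spherical: 2020 × 6/16 = 757.5
  elongated: 2020 × 1/16 = 126.25
χ² = Σ (O − E)² / E
  disc-shaped: (1173 − 1136.25)² / 1136.25 = 1.1886
  spherical: (722 − 757.5)² / 757.5 = 1.6637
  elongated: (125 − 126.25)² / 126.25 = 0.0124
χ² = 1.1886 + 1.6637 + 0.0124 = 2.8647 ≈ 2.865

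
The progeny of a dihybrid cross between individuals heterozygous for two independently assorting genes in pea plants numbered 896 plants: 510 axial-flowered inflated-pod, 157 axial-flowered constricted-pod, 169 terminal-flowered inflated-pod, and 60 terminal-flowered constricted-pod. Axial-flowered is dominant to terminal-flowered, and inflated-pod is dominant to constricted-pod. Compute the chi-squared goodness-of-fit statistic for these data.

1.083

A dihybrid F₂ with independent assortment and complete dominance at both loci gives a 9:3:3:1 phenotypic ratio.
Under the 9:3:3:1 hypothesis (Σ ratio = 16, N = 896):
  axial-flowered inflated-pod: 896 × 9/16 = 504
  axial-flowered constricted-pod: 896 × 3/16 = 168
  terminal-flowered inflated-pod: 896 × 3/16 = 168
  terminal-flowered constricted-pod: 896 × 1/16 = 56
χ² = Σ (O − E)² / E
  axial-flowered inflated-pod: (510 − 504)² / 504 = 0.0714
  axial-flowered constricted-pod: (157 − 168)² / 168 = 0.7202
  terminal-flowered inflated-pod: (169 − 168)² / 168 = 0.0060
  terminal-flowered constricted-pod: (60 − 56)² / 56 = 0.2857
χ² = 0.0714 + 0.7202 + 0.0060 + 0.2857 = 1.0833 ≈ 1.083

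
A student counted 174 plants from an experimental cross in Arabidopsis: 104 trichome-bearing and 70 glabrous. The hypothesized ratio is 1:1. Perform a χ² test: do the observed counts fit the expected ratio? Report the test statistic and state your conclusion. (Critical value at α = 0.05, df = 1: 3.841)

Expected counts for N = 174 under a 1:1 ratio (total parts = 2):
  trichome-bearing: 174 × 1/2 = 87
  glabrous: 174 × 1/2 = 87
χ² = Σ (O − E)² / E
  trichome-bearing: (104 − 87)² / 87 = 3.3218
  glabrous: (70 − 87)² / 87 = 3.3218
χ² = 3.3218 + 3.3218 = 6.6436 ≈ 6.644
Degrees of freedom = 2 − 1 = 1; critical value at α = 0.05 is 3.841.
Since 6.644 > 3.841, we reject the null hypothesis — the data do not fit the 1:1 ratio.

6.644; not consistent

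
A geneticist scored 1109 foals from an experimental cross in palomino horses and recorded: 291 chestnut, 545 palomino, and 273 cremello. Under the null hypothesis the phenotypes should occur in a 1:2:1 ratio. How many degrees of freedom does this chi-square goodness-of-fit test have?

2

A goodness-of-fit test with 3 phenotype classes has df = 3 − 1 = 2.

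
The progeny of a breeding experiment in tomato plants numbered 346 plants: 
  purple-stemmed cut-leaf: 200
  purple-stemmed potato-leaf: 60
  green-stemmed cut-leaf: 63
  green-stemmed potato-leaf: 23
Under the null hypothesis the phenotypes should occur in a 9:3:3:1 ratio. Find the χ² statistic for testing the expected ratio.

0.656

Total ratio parts = 16. Expected numbers out of 346:
  purple-stemmed cut-leaf: 346 × 9/16 = 194.625
  purple-stemmed potato-leaf: 346 × 3/16 = 64.875
  green-stemmed cut-leaf: 346 × 3/16 = 64.875
  green-stemmed potato-leaf: 346 × 1/16 = 21.625
χ² = Σ (O − E)² / E
  purple-stemmed cut-leaf: (200 − 194.625)² / 194.625 = 0.1484
  purple-stemmed potato-leaf: (60 − 64.875)² / 64.875 = 0.3663
  green-stemmed cut-leaf: (63 − 64.875)² / 64.875 = 0.0542
  green-stemmed potato-leaf: (23 − 21.625)² / 21.625 = 0.0874
χ² = 0.1484 + 0.3663 + 0.0542 + 0.0874 = 0.6563 ≈ 0.656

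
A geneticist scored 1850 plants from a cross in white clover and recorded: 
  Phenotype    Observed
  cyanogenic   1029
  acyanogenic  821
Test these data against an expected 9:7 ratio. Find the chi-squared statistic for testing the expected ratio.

Total ratio parts = 16. Expected numbers out of 1850:
  cyanogenic: 1850 × 9/16 = 1040.625
  acyanogenic: 1850 × 7/16 = 809.375
χ² = Σ (O − E)² / E
  cyanogenic: (1029 − 1040.625)² / 1040.625 = 0.1299
  acyanogenic: (821 − 809.375)² / 809.375 = 0.1670
χ² = 0.1299 + 0.1670 = 0.2969 ≈ 0.297

0.297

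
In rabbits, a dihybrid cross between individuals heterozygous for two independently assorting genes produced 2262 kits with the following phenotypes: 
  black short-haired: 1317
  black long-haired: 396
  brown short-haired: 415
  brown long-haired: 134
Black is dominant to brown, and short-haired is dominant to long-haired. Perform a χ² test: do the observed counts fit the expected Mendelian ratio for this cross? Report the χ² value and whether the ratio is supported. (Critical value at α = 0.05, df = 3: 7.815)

4.011; consistent

A dihybrid F₂ with independent assortment and complete dominance at both loci gives a 9:3:3:1 phenotypic ratio.
Total ratio parts = 16. Expected numbers out of 2262:
  black short-haired: 2262 × 9/16 = 1272.375
  black long-haired: 2262 × 3/16 = 424.125
  brown short-haired: 2262 × 3/16 = 424.125
  brown long-haired: 2262 × 1/16 = 141.375
χ² = Σ (O − E)² / E
  black short-haired: (1317 − 1272.375)² / 1272.375 = 1.5651
  black long-haired: (396 − 424.125)² / 424.125 = 1.8651
  brown short-haired: (415 − 424.125)² / 424.125 = 0.1963
  brown long-haired: (134 − 141.375)² / 141.375 = 0.3847
χ² = 1.5651 + 1.8651 + 0.1963 + 0.3847 = 4.0112 ≈ 4.011
Degrees of freedom = 4 − 1 = 3; critical value at α = 0.05 is 7.815.
Since 4.011 < 7.815, we fail to reject the null hypothesis — the data are consistent with the 9:3:3:1 ratio.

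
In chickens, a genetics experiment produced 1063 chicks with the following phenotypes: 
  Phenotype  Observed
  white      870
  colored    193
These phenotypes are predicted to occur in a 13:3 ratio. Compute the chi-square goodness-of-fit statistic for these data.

0.246

The 13:3 ratio has 16 parts, so with N = 1063 the expected counts are:
  white: 1063 × 13/16 = 863.6875
  colored: 1063 × 3/16 = 199.3125
χ² = Σ (O − E)² / E
  white: (870 − 863.6875)² / 863.6875 = 0.0461
  colored: (193 − 199.3125)² / 199.3125 = 0.1999
χ² = 0.0461 + 0.1999 = 0.246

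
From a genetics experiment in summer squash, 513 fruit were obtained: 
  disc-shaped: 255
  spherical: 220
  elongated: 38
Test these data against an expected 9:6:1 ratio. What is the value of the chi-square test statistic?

8.970

Expected counts for N = 513 under a 9:6:1 ratio (total parts = 16):
  disc-shaped: 513 × 9/16 = 288.5625
  spherical: 513 × 6/16 = 192.375
  elongated: 513 × 1/16 = 32.0625
χ² = Σ (O − E)² / E
  disc-shaped: (255 − 288.5625)² / 288.5625 = 3.9036
  spherical: (220 − 192.375)² / 192.375 = 3.9669
  elongated: (38 − 32.0625)² / 32.0625 = 1.0995
χ² = 3.9036 + 3.9669 + 1.0995 = 8.970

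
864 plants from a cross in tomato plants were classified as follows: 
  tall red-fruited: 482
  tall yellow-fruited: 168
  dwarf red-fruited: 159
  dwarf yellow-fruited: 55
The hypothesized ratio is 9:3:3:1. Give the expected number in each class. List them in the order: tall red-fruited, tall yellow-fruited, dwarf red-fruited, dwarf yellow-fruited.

486, 162, 162, 54

Expected counts for N = 864 under a 9:3:3:1 ratio (total parts = 16):
  tall red-fruited: 864 × 9/16 = 486
  tall yellow-fruited: 864 × 3/16 = 162
  dwarf red-fruited: 864 × 3/16 = 162
  dwarf yellow-fruited: 864 × 1/16 = 54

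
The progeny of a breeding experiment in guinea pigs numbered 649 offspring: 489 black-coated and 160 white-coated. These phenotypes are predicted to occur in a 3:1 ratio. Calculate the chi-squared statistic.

Under the 3:1 hypothesis (Σ ratio = 4, N = 649):
  black-coated: 649 × 3/4 = 486.75
  white-coated: 649 × 1/4 = 162.25
χ² = Σ (O − E)² / E
  black-coated: (489 − 486.75)² / 486.75 = 0.0104
  white-coated: (160 − 162.25)² / 162.25 = 0.0312
χ² = 0.0104 + 0.0312 = 0.0416 ≈ 0.042

0.042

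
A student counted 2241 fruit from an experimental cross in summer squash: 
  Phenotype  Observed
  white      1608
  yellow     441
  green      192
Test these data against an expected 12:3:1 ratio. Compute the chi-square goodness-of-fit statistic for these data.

Total ratio parts = 16. Expected numbers out of 2241:
  white: 2241 × 12/16 = 1680.75
  yellow: 2241 × 3/16 = 420.1875
  green: 2241 × 1/16 = 140.0625
χ² = Σ (O − E)² / E
  white: (1608 − 1680.75)² / 1680.75 = 3.1489
  yellow: (441 − 420.1875)² / 420.1875 = 1.0309
  green: (192 − 140.0625)² / 140.0625 = 19.2593
χ² = 3.1489 + 1.0309 + 19.2593 = 23.4391 ≈ 23.439

23.439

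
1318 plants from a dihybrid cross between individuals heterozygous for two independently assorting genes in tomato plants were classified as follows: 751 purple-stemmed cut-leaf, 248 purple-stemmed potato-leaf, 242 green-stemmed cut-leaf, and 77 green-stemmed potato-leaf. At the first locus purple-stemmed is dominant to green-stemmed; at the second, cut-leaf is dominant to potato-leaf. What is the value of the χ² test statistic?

0.585

A dihybrid F₂ with independent assortment and complete dominance at both loci gives a 9:3:3:1 phenotypic ratio.
Total ratio parts = 16. Expected numbers out of 1318:
  purple-stemmed cut-leaf: 1318 × 9/16 = 741.375
  purple-stemmed potato-leaf: 1318 × 3/16 = 247.125
  green-stemmed cut-leaf: 1318 × 3/16 = 247.125
  green-stemmed potato-leaf: 1318 × 1/16 = 82.375
χ² = Σ (O − E)² / E
  purple-stemmed cut-leaf: (751 − 741.375)² / 741.375 = 0.1250
  purple-stemmed potato-leaf: (248 − 247.125)² / 247.125 = 0.0031
  green-stemmed cut-leaf: (242 − 247.125)² / 247.125 = 0.1063
  green-stemmed potato-leaf: (77 − 82.375)² / 82.375 = 0.3507
χ² = 0.1250 + 0.0031 + 0.1063 + 0.3507 = 0.5851 ≈ 0.585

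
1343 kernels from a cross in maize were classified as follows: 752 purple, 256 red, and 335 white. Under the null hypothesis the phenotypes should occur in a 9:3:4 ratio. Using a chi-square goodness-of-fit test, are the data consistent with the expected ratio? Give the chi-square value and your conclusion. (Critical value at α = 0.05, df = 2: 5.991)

Total ratio parts = 16. Expected numbers out of 1343:
  purple: 1343 × 9/16 = 755.4375
  red: 1343 × 3/16 = 251.8125
  white: 1343 × 4/16 = 335.75
χ² = Σ (O − E)² / E
  purple: (752 − 755.4375)² / 755.4375 = 0.0156
  red: (256 − 251.8125)² / 251.8125 = 0.0696
  white: (335 − 335.75)² / 335.75 = 0.0017
χ² = 0.0156 + 0.0696 + 0.0017 = 0.0869 ≈ 0.087
Degrees of freedom = 3 − 1 = 2; critical value at α = 0.05 is 5.991.
Since 0.087 < 5.991, we fail to reject the null hypothesis — the data are consistent with the 9:3:4 ratio.

0.087; consistent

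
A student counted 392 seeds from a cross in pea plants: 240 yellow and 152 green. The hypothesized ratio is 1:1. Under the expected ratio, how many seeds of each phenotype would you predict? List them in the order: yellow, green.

The 1:1 ratio has 2 parts, so with N = 392 the expected counts are:
  yellow: 392 × 1/2 = 196
  green: 392 × 1/2 = 196

196, 196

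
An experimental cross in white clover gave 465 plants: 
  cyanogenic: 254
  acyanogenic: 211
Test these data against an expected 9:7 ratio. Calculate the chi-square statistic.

Under the 9:7 hypothesis (Σ ratio = 16, N = 465):
  cyanogenic: 465 × 9/16 = 261.5625
  acyanogenic: 465 × 7/16 = 203.4375
χ² = Σ (O − E)² / E
  cyanogenic: (254 − 261.5625)² / 261.5625 = 0.2187
  acyanogenic: (211 − 203.4375)² / 203.4375 = 0.2811
χ² = 0.2187 + 0.2811 = 0.4998 ≈ 0.500

0.500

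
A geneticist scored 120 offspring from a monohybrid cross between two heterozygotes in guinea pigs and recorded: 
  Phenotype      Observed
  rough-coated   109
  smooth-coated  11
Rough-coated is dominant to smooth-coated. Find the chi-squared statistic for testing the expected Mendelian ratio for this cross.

For a monohybrid cross between heterozygotes with complete dominance, the expected phenotypic ratio is 3:1.
The 3:1 ratio has 4 parts, so with N = 120 the expected counts are:
  rough-coated: 120 × 3/4 = 90
  smooth-coated: 120 × 1/4 = 30
χ² = Σ (O − E)² / E
  rough-coated: (109 − 90)² / 90 = 4.0111
  smooth-coated: (11 − 30)² / 30 = 12.0333
χ² = 4.0111 + 12.0333 = 16.0444 ≈ 16.044

16.044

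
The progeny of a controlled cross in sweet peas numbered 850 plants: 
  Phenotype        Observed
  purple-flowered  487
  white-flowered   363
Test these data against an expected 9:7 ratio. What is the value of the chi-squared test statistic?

0.377

The 9:7 ratio has 16 parts, so with N = 850 the expected counts are:
  purple-flowered: 850 × 9/16 = 478.125
  white-flowered: 850 × 7/16 = 371.875
χ² = Σ (O − E)² / E
  purple-flowered: (487 − 478.125)² / 478.125 = 0.1647
  white-flowered: (363 − 371.875)² / 371.875 = 0.2118
χ² = 0.1647 + 0.2118 = 0.3765 ≈ 0.377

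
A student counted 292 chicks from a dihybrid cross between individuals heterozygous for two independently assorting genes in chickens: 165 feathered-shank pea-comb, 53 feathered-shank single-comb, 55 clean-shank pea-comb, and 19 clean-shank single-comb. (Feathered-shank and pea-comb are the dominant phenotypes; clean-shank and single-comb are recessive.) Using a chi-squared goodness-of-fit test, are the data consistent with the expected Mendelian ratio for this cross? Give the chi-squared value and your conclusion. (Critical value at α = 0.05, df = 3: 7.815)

A dihybrid F₂ with independent assortment and complete dominance at both loci gives a 9:3:3:1 phenotypic ratio.
Expected counts for N = 292 under a 9:3:3:1 ratio (total parts = 16):
  feathered-shank pea-comb: 292 × 9/16 = 164.25
  feathered-shank single-comb: 292 × 3/16 = 54.75
  clean-shank pea-comb: 292 × 3/16 = 54.75
  clean-shank single-comb: 292 × 1/16 = 18.25
χ² = Σ (O − E)² / E
  feathered-shank pea-comb: (165 − 164.25)² / 164.25 = 0.0034
  feathered-shank single-comb: (53 − 54.75)² / 54.75 = 0.0559
  clean-shank pea-comb: (55 − 54.75)² / 54.75 = 0.0011
  clean-shank single-comb: (19 − 18.25)² / 18.25 = 0.0308
χ² = 0.0034 + 0.0559 + 0.0011 + 0.0308 = 0.0912 ≈ 0.091
Degrees of freedom = 4 − 1 = 3; critical value at α = 0.05 is 7.815.
Since 0.091 < 7.815, we fail to reject the null hypothesis — the data are consistent with the 9:3:3:1 ratio.

0.091; consistent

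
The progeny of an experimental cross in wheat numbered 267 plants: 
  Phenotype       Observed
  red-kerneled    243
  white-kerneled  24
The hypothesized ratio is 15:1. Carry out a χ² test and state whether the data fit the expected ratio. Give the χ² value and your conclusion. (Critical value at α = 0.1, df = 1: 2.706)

Total ratio parts = 16. Expected numbers out of 267:
  red-kerneled: 267 × 15/16 = 250.3125
  white-kerneled: 267 × 1/16 = 16.6875
χ² = Σ (O − E)² / E
  red-kerneled: (243 − 250.3125)² / 250.3125 = 0.2136
  white-kerneled: (24 − 16.6875)² / 16.6875 = 3.2044
χ² = 0.2136 + 3.2044 = 3.418
Degrees of freedom = 2 − 1 = 1; critical value at α = 0.1 is 2.706.
Since 3.418 > 2.706, we reject the null hypothesis — the data do not fit the 15:1 ratio.

3.418; not consistent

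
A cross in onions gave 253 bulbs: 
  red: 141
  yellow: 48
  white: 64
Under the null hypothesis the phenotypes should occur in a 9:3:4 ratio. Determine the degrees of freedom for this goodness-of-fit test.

A goodness-of-fit test with 3 phenotype classes has df = 3 − 1 = 2.

2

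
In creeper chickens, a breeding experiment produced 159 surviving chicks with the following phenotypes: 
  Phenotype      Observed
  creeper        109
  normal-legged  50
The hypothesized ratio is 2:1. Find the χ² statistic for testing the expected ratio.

The 2:1 ratio has 3 parts, so with N = 159 the expected counts are:
  creeper: 159 × 2/3 = 106
  normal-legged: 159 × 1/3 = 53
χ² = Σ (O − E)² / E
  creeper: (109 − 106)² / 106 = 0.0849
  normal-legged: (50 − 53)² / 53 = 0.1698
χ² = 0.0849 + 0.1698 = 0.2547 ≈ 0.255

0.255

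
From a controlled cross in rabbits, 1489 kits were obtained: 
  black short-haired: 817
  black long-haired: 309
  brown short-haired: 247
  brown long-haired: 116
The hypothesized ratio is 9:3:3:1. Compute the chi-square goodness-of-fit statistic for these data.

13.053

Under the 9:3:3:1 hypothesis (Σ ratio = 16, N = 1489):
  black short-haired: 1489 × 9/16 = 837.5625
  black long-haired: 1489 × 3/16 = 279.1875
  brown short-haired: 1489 × 3/16 = 279.1875
  brown long-haired: 1489 × 1/16 = 93.0625
χ² = Σ (O − E)² / E
  black short-haired: (817 − 837.5625)² / 837.5625 = 0.5048
  black long-haired: (309 − 279.1875)² / 279.1875 = 3.1835
  brown short-haired: (247 − 279.1875)² / 279.1875 = 3.7109
  brown long-haired: (116 − 93.0625)² / 93.0625 = 5.6535
χ² = 0.5048 + 3.1835 + 3.7109 + 5.6535 = 13.0527 ≈ 13.053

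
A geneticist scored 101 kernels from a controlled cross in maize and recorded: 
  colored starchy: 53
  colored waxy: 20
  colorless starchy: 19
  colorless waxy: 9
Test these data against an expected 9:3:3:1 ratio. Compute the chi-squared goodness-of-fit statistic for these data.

Under the 9:3:3:1 hypothesis (Σ ratio = 16, N = 101):
  colored starchy: 101 × 9/16 = 56.8125
  colored waxy: 101 × 3/16 = 18.9375
  colorless starchy: 101 × 3/16 = 18.9375
  colorless waxy: 101 × 1/16 = 6.3125
χ² = Σ (O − E)² / E
  colored starchy: (53 − 56.8125)² / 56.8125 = 0.2558
  colored waxy: (20 − 18.9375)² / 18.9375 = 0.0596
  colorless starchy: (19 − 18.9375)² / 18.9375 = 0.0002
  colorless waxy: (9 − 6.3125)² / 6.3125 = 1.1442
χ² = 0.2558 + 0.0596 + 0.0002 + 1.1442 = 1.4598 ≈ 1.460

1.460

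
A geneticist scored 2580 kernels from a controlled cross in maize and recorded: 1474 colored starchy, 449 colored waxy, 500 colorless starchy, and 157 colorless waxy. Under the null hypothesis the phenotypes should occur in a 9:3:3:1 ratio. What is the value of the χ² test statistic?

Under the 9:3:3:1 hypothesis (Σ ratio = 16, N = 2580):
  colored starchy: 2580 × 9/16 = 1451.25
  colored waxy: 2580 × 3/16 = 483.75
  colorless starchy: 2580 × 3/16 = 483.75
  colorless waxy: 2580 × 1/16 = 161.25
χ² = Σ (O − E)² / E
  colored starchy: (1474 − 1451.25)² / 1451.25 = 0.3566
  colored waxy: (449 − 483.75)² / 483.75 = 2.4963
  colorless starchy: (500 − 483.75)² / 483.75 = 0.5459
  colorless waxy: (157 − 161.25)² / 161.25 = 0.1120
χ² = 0.3566 + 2.4963 + 0.5459 + 0.1120 = 3.5108 ≈ 3.511

3.511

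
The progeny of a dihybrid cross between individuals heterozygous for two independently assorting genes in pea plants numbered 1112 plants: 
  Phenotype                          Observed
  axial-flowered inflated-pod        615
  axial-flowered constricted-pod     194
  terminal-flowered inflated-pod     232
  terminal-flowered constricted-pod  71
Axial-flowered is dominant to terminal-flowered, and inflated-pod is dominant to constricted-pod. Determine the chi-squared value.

A dihybrid F₂ with independent assortment and complete dominance at both loci gives a 9:3:3:1 phenotypic ratio.
Total ratio parts = 16. Expected numbers out of 1112:
  axial-flowered inflated-pod: 1112 × 9/16 = 625.5
  axial-flowered constricted-pod: 1112 × 3/16 = 208.5
  terminal-flowered inflated-pod: 1112 × 3/16 = 208.5
  terminal-flowered constricted-pod: 1112 × 1/16 = 69.5
χ² = Σ (O − E)² / E
  axial-flowered inflated-pod: (615 − 625.5)² / 625.5 = 0.1763
  axial-flowered constricted-pod: (194 − 208.5)² / 208.5 = 1.0084
  terminal-flowered inflated-pod: (232 − 208.5)² / 208.5 = 2.6487
  terminal-flowered constricted-pod: (71 − 69.5)² / 69.5 = 0.0324
χ² = 0.1763 + 1.0084 + 2.6487 + 0.0324 = 3.8658 ≈ 3.866

3.866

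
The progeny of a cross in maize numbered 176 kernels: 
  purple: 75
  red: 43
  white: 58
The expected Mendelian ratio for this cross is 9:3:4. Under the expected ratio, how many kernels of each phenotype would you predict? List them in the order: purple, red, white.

99, 33, 44

Total ratio parts = 16. Expected numbers out of 176:
  purple: 176 × 9/16 = 99
  red: 176 × 3/16 = 33
  white: 176 × 4/16 = 44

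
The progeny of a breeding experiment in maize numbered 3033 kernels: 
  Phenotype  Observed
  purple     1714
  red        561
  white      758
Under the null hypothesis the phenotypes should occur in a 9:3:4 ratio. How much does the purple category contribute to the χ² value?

0.037

Total ratio parts = 16. Expected numbers out of 3033:
  purple: 3033 × 9/16 = 1706.0625
  red: 3033 × 3/16 = 568.6875
  white: 3033 × 4/16 = 758.25
Contribution of purple: (1714 − 1706.0625)² / 1706.0625 = 0.0369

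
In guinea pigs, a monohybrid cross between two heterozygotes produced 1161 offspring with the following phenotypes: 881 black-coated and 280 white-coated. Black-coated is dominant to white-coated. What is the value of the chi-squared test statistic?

0.483

For a monohybrid cross between heterozygotes with complete dominance, the expected phenotypic ratio is 3:1.
Total ratio parts = 4. Expected numbers out of 1161:
  black-coated: 1161 × 3/4 = 870.75
  white-coated: 1161 × 1/4 = 290.25
χ² = Σ (O − E)² / E
  black-coated: (881 − 870.75)² / 870.75 = 0.1207
  white-coated: (280 − 290.25)² / 290.25 = 0.3620
χ² = 0.1207 + 0.3620 = 0.4827 ≈ 0.483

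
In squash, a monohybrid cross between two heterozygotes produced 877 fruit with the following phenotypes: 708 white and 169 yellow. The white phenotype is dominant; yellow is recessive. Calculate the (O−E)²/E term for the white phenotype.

For a monohybrid cross between heterozygotes with complete dominance, the expected phenotypic ratio is 3:1.
Total ratio parts = 4. Expected numbers out of 877:
  white: 877 × 3/4 = 657.75
  yellow: 877 × 1/4 = 219.25
Contribution of white: (708 − 657.75)² / 657.75 = 3.8389

3.839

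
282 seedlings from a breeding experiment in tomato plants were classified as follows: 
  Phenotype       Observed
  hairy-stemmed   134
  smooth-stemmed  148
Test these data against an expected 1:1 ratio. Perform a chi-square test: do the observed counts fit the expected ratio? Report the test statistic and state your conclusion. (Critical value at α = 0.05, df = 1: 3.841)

0.695; consistent

The 1:1 ratio has 2 parts, so with N = 282 the expected counts are:
  hairy-stemmed: 282 × 1/2 = 141
  smooth-stemmed: 282 × 1/2 = 141
χ² = Σ (O − E)² / E
  hairy-stemmed: (134 − 141)² / 141 = 0.3475
  smooth-stemmed: (148 − 141)² / 141 = 0.3475
χ² = 0.3475 + 0.3475 = 0.695
Degrees of freedom = 2 − 1 = 1; critical value at α = 0.05 is 3.841.
Since 0.695 < 3.841, we fail to reject the null hypothesis — the data are consistent with the 1:1 ratio.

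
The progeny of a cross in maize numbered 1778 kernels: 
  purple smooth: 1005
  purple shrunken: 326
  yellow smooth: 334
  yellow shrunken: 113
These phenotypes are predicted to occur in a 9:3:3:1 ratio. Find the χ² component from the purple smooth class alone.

0.024

Expected counts for N = 1778 under a 9:3:3:1 ratio (total parts = 16):
  purple smooth: 1778 × 9/16 = 1000.125
  purple shrunken: 1778 × 3/16 = 333.375
  yellow smooth: 1778 × 3/16 = 333.375
  yellow shrunken: 1778 × 1/16 = 111.125
Contribution of purple smooth: (1005 − 1000.125)² / 1000.125 = 0.0238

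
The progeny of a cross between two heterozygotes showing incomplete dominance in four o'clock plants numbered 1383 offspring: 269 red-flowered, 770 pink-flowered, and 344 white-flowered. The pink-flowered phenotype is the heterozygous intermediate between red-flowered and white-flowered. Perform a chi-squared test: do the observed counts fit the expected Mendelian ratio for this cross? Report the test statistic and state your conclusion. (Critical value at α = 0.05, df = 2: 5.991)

25.957; not consistent

With incomplete dominance, a heterozygote × heterozygote cross gives a 1:2:1 phenotypic ratio.
Under the 1:2:1 hypothesis (Σ ratio = 4, N = 1383):
  red-flowered: 1383 × 1/4 = 345.75
  pink-flowered: 1383 × 2/4 = 691.5
  white-flowered: 1383 × 1/4 = 345.75
χ² = Σ (O − E)² / E
  red-flowered: (269 − 345.75)² / 345.75 = 17.0371
  pink-flowered: (770 − 691.5)² / 691.5 = 8.9114
  white-flowered: (344 − 345.75)² / 345.75 = 0.0089
χ² = 17.0371 + 8.9114 + 0.0089 = 25.9574 ≈ 25.957
Degrees of freedom = 3 − 1 = 2; critical value at α = 0.05 is 5.991.
Since 25.957 > 5.991, we reject the null hypothesis — the data do not fit the 1:2:1 ratio.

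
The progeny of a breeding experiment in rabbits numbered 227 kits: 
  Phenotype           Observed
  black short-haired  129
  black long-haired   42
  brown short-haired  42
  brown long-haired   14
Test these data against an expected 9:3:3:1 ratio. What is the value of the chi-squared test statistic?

Expected counts for N = 227 under a 9:3:3:1 ratio (total parts = 16):
  black short-haired: 227 × 9/16 = 127.6875
  black long-haired: 227 × 3/16 = 42.5625
  brown short-haired: 227 × 3/16 = 42.5625
  brown long-haired: 227 × 1/16 = 14.1875
χ² = Σ (O − E)² / E
  black short-haired: (129 − 127.6875)² / 127.6875 = 0.0135
  black long-haired: (42 − 42.5625)² / 42.5625 = 0.0074
  brown short-haired: (42 − 42.5625)² / 42.5625 = 0.0074
  brown long-haired: (14 − 14.1875)² / 14.1875 = 0.0025
χ² = 0.0135 + 0.0074 + 0.0074 + 0.0025 = 0.0308 ≈ 0.031

0.031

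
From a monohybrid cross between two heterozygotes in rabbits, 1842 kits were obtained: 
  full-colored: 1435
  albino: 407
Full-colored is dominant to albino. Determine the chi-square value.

8.287

For a monohybrid cross between heterozygotes with complete dominance, the expected phenotypic ratio is 3:1.
Expected counts for N = 1842 under a 3:1 ratio (total parts = 4):
  full-colored: 1842 × 3/4 = 1381.5
  albino: 1842 × 1/4 = 460.5
χ² = Σ (O − E)² / E
  full-colored: (1435 − 1381.5)² / 1381.5 = 2.0718
  albino: (407 − 460.5)² / 460.5 = 6.2155
χ² = 2.0718 + 6.2155 = 8.2873 ≈ 8.287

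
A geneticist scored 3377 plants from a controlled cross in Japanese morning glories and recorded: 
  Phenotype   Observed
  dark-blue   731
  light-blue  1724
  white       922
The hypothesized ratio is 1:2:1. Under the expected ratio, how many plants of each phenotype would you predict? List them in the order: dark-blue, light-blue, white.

Expected counts for N = 3377 under a 1:2:1 ratio (total parts = 4):
  dark-blue: 3377 × 1/4 = 844.25
  light-blue: 3377 × 2/4 = 1688.5
  white: 3377 × 1/4 = 844.25

844.25, 1688.5, 844.25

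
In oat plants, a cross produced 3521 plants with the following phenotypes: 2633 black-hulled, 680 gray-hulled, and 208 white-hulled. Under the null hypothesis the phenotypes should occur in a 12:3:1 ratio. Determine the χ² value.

1.279

Total ratio parts = 16. Expected numbers out of 3521:
  black-hulled: 3521 × 12/16 = 2640.75
  gray-hulled: 3521 × 3/16 = 660.1875
  white-hulled: 3521 × 1/16 = 220.0625
χ² = Σ (O − E)² / E
  black-hulled: (2633 − 2640.75)² / 2640.75 = 0.0227
  gray-hulled: (680 − 660.1875)² / 660.1875 = 0.5946
  white-hulled: (208 − 220.0625)² / 220.0625 = 0.6612
χ² = 0.0227 + 0.5946 + 0.6612 = 1.2785 ≈ 1.279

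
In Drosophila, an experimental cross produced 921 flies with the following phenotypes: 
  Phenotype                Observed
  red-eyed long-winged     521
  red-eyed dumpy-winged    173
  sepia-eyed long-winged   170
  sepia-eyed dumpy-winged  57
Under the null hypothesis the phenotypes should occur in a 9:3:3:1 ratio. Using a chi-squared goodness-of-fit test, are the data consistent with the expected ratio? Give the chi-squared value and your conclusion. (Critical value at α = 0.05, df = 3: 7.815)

0.065; consistent

The 9:3:3:1 ratio has 16 parts, so with N = 921 the expected counts are:
  red-eyed long-winged: 921 × 9/16 = 518.0625
  red-eyed dumpy-winged: 921 × 3/16 = 172.6875
  sepia-eyed long-winged: 921 × 3/16 = 172.6875
  sepia-eyed dumpy-winged: 921 × 1/16 = 57.5625
χ² = Σ (O − E)² / E
  red-eyed long-winged: (521 − 518.0625)² / 518.0625 = 0.0167
  red-eyed dumpy-winged: (173 − 172.6875)² / 172.6875 = 0.0006
  sepia-eyed long-winged: (170 − 172.6875)² / 172.6875 = 0.0418
  sepia-eyed dumpy-winged: (57 − 57.5625)² / 57.5625 = 0.0055
χ² = 0.0167 + 0.0006 + 0.0418 + 0.0055 = 0.0646 ≈ 0.065
Degrees of freedom = 4 − 1 = 3; critical value at α = 0.05 is 7.815.
Since 0.065 < 7.815, we fail to reject the null hypothesis — the data are consistent with the 9:3:3:1 ratio.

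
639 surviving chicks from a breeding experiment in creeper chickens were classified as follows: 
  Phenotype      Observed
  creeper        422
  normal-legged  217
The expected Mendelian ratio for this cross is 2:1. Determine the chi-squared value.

0.113

Total ratio parts = 3. Expected numbers out of 639:
  creeper: 639 × 2/3 = 426
  normal-legged: 639 × 1/3 = 213
χ² = Σ (O − E)² / E
  creeper: (422 − 426)² / 426 = 0.0376
  normal-legged: (217 − 213)² / 213 = 0.0751
χ² = 0.0376 + 0.0751 = 0.1127 ≈ 0.113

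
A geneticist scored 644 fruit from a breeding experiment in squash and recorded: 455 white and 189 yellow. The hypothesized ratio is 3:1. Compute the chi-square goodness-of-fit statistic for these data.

Under the 3:1 hypothesis (Σ ratio = 4, N = 644):
  white: 644 × 3/4 = 483
  yellow: 644 × 1/4 = 161
χ² = Σ (O − E)² / E
  white: (455 − 483)² / 483 = 1.6232
  yellow: (189 − 161)² / 161 = 4.8696
χ² = 1.6232 + 4.8696 = 6.4928 ≈ 6.493

6.493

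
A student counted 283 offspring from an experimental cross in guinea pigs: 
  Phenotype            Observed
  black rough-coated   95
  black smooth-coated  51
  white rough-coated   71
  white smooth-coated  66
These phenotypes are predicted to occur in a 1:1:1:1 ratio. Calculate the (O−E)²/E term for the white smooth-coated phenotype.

0.319

Under the 1:1:1:1 hypothesis (Σ ratio = 4, N = 283):
  black rough-coated: 283 × 1/4 = 70.75
  black smooth-coated: 283 × 1/4 = 70.75
  white rough-coated: 283 × 1/4 = 70.75
  white smooth-coated: 283 × 1/4 = 70.75
Contribution of white smooth-coated: (66 − 70.75)² / 70.75 = 0.3189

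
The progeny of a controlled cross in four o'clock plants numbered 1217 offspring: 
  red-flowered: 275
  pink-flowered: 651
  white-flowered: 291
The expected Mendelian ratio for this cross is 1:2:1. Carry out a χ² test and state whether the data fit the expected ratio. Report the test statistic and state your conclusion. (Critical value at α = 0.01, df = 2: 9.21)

6.357; consistent

Expected counts for N = 1217 under a 1:2:1 ratio (total parts = 4):
  red-flowered: 1217 × 1/4 = 304.25
  pink-flowered: 1217 × 2/4 = 608.5
  white-flowered: 1217 × 1/4 = 304.25
χ² = Σ (O − E)² / E
  red-flowered: (275 − 304.25)² / 304.25 = 2.8120
  pink-flowered: (651 − 608.5)² / 608.5 = 2.9684
  white-flowered: (291 − 304.25)² / 304.25 = 0.5770
χ² = 2.8120 + 2.9684 + 0.5770 = 6.3574 ≈ 6.357
Degrees of freedom = 3 − 1 = 2; critical value at α = 0.01 is 9.21.
Since 6.357 < 9.21, we fail to reject the null hypothesis — the data are consistent with the 1:2:1 ratio.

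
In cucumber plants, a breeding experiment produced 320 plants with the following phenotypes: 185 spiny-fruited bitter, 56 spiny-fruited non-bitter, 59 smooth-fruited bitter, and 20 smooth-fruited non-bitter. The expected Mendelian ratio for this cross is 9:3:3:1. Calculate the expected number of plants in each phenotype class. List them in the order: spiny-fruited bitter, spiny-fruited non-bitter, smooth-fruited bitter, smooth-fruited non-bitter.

The 9:3:3:1 ratio has 16 parts, so with N = 320 the expected counts are:
  spiny-fruited bitter: 320 × 9/16 = 180
  spiny-fruited non-bitter: 320 × 3/16 = 60
  smooth-fruited bitter: 320 × 3/16 = 60
  smooth-fruited non-bitter: 320 × 1/16 = 20

180, 60, 60, 20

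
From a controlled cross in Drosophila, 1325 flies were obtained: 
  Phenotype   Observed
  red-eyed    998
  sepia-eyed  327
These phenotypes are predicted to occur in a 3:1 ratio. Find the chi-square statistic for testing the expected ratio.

The 3:1 ratio has 4 parts, so with N = 1325 the expected counts are:
  red-eyed: 1325 × 3/4 = 993.75
  sepia-eyed: 1325 × 1/4 = 331.25
χ² = Σ (O − E)² / E
  red-eyed: (998 − 993.75)² / 993.75 = 0.0182
  sepia-eyed: (327 − 331.25)² / 331.25 = 0.0545
χ² = 0.0182 + 0.0545 = 0.0727 ≈ 0.073

0.073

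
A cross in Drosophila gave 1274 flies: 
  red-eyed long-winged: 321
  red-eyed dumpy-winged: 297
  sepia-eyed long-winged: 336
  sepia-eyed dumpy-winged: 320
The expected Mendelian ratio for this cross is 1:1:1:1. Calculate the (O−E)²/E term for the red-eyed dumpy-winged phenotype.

The 1:1:1:1 ratio has 4 parts, so with N = 1274 the expected counts are:
  red-eyed long-winged: 1274 × 1/4 = 318.5
  red-eyed dumpy-winged: 1274 × 1/4 = 318.5
  sepia-eyed long-winged: 1274 × 1/4 = 318.5
  sepia-eyed dumpy-winged: 1274 × 1/4 = 318.5
Contribution of red-eyed dumpy-winged: (297 − 318.5)² / 318.5 = 1.4513

1.451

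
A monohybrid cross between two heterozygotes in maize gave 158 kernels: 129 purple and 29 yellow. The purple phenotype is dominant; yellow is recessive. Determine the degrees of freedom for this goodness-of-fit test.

For a monohybrid cross between heterozygotes with complete dominance, the expected phenotypic ratio is 3:1.
A goodness-of-fit test with 2 phenotype classes has df = 2 − 1 = 1.

1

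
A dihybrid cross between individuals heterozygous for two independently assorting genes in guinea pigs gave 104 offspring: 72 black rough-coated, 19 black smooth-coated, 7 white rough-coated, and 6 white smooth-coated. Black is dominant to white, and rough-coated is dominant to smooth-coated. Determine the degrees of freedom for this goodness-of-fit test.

3

A dihybrid F₂ with independent assortment and complete dominance at both loci gives a 9:3:3:1 phenotypic ratio.
A goodness-of-fit test with 4 phenotype classes has df = 4 − 1 = 3.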